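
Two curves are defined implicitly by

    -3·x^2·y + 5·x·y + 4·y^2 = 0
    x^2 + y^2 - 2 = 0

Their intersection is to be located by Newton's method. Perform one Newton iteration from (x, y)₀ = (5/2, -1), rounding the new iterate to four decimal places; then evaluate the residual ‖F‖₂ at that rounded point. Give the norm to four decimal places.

3.3870

At (5/2, -1): F = (10.2500, 5.2500).
Jacobian J = [[-6·x·y + 5·y, -3·x^2 + 5·x + 8·y], [2·x, 2·y]].
At the point, J = [[10.0000, -14.2500], [5.0000, -2.0000]] (det J = 51.2500).
Solving J·Δ = −F gives Δ = (-1.0598, -0.0244).
Then the next iterate is (x, y)₁ = (1.4402, -1.0244).
Re-evaluating at (1.4402, -1.0244): F = (3.195235, 1.123571), so ‖F‖₂ = 3.3870.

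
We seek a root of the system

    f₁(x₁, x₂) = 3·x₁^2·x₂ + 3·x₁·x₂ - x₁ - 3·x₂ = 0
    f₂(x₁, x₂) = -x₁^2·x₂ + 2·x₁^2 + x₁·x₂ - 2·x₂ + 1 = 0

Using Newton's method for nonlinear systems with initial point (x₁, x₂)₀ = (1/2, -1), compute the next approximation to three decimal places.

At (1/2, -1): F = (0.250, 3.250).
Jacobian J = [[6·x₁·x₂ + 3·x₂ - 1, 3·x₁^2 + 3·x₁ - 3], [-2·x₁·x₂ + 4·x₁ + x₂, -x₁^2 + x₁ - 2]].
At the point, J = [[-7.000, -0.750], [2.000, -1.750]] (det J = 13.750).
Solving J·Δ = −F gives Δ = (-0.145, 1.691).
Then the next iterate is (x₁, x₂)₁ = (0.355, 0.691).

(0.355, 0.691)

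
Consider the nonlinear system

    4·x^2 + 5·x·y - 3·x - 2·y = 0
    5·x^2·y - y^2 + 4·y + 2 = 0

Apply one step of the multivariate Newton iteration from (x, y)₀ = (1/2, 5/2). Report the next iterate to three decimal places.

(-0.978, 40.913)

At (1/2, 5/2): F = (0.750, 8.875).
Jacobian J = [[8·x + 5·y - 3, 5·x - 2], [10·x·y, 5·x^2 - 2·y + 4]].
At the point, J = [[13.500, 0.500], [12.500, 0.250]] (det J = -2.875).
Solving J·Δ = −F gives Δ = (-1.478, 38.413).
Then the next iterate is (x, y)₁ = (-0.978, 40.913).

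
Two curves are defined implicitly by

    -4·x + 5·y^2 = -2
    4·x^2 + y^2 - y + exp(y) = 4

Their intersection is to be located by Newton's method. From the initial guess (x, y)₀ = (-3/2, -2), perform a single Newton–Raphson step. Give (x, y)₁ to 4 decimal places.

(-1.1078, -0.6784)

At (-3/2, -2): F = (28.0000, 11.135335).
Jacobian J = [[-4, 10·y], [8·x, 2·y + exp(y) - 1]].
At the point, J = [[-4.0000, -20.0000], [-12.0000, -4.864665]] (det J = -220.541341).
Solving J·Δ = −F gives Δ = (0.3922, 1.3216).
Then the next iterate is (x, y)₁ = (-1.1078, -0.6784).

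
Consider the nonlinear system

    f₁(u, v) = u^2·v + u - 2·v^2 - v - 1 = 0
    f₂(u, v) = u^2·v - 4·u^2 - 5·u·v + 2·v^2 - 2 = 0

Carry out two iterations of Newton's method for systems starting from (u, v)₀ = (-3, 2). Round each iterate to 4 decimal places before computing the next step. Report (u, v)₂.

(-2.5218, 1.2816)

At (-3, 2): F = (4.0000, 18.0000).
Jacobian J = [[2·u·v + 1, u^2 - 4·v - 1], [2·u·v - 8·u - 5·v, u^2 - 5·u + 4·v]].
At the point, J = [[-11.0000, 0.0000], [2.0000, 32.0000]] (det J = -352.0000).
Solving J·Δ = −F gives Δ = (0.3636, -0.5852).
Then the next iterate is (u, v)₁ = (-2.6364, 1.4148).
Round to (-2.6364, 1.4148) and repeat: F = (0.779198, 2.684508), J = [[-6.459957, 0.291405], [6.557243, 25.791805]].
Δ = (0.1146, -0.1332), so (u, v)₂ = (-2.5218, 1.2816).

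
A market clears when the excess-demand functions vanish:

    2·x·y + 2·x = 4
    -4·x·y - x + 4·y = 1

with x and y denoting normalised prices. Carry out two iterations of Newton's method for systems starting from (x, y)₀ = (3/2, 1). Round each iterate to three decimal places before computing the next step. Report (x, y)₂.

At (3/2, 1): F = (2.000, -4.500).
Jacobian J = [[2·y + 2, 2·x], [-4·y - 1, -4·x + 4]].
At the point, J = [[4.000, 3.000], [-5.000, -2.000]] (det J = 7.000).
Solving J·Δ = −F gives Δ = (-1.357, 1.143).
Then the next iterate is (x, y)₁ = (0.143, 2.143).
Round to (0.143, 2.143) and repeat: F = (-3.10110, 6.20320), J = [[6.286, 0.286], [-9.572, 3.428]].
Δ = (0.511, -0.383), so (x, y)₂ = (0.654, 1.760).

(0.654, 1.760)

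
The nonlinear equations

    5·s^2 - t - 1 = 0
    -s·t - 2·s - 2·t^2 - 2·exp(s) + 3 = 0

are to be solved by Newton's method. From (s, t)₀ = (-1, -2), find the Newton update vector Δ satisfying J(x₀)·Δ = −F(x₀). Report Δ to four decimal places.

At (-1, -2): F = (6.0000, -5.735759).
Jacobian J = [[10·s, -1], [-t - 2·exp(s) - 2, -s - 4·t]].
At the point, J = [[-10.0000, -1.0000], [-0.735759, 9.0000]] (det J = -90.735759).
Solving J·Δ = −F gives Δ = (0.5319, 0.6808).

(0.5319, 0.6808)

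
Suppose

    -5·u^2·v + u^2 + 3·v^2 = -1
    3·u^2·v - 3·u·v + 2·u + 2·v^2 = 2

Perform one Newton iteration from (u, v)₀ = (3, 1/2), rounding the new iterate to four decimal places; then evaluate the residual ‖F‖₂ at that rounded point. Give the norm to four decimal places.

3.3366

At (3, 1/2): F = (-11.7500, 13.5000).
Jacobian J = [[-10·u·v + 2·u, -5·u^2 + 6·v], [6·u·v - 3·v + 2, 3·u^2 - 3·u + 4·v]].
At the point, J = [[-9.0000, -42.0000], [9.5000, 20.0000]] (det J = 219.0000).
Solving J·Δ = −F gives Δ = (-1.5160, 0.0451).
Then the next iterate is (u, v)₁ = (1.4840, 0.5451).
Re-evaluating at (1.4840, 0.5451): F = (-1.908591, 2.736832), so ‖F‖₂ = 3.3366.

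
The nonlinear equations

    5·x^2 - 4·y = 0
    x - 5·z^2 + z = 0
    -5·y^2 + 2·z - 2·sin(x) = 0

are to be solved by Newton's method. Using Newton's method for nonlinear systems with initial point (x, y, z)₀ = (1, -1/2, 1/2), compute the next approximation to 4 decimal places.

(0.4176, -0.2060, 0.4169)

At (1, -1/2, 1/2): F = (7.0000, 0.2500, -1.932942).
Jacobian J = [[10·x, -4, 0], [1, 0, -10·z + 1], [-2·cos(x), -10·y, 2]].
At the point, J = [[10.0000, -4.0000, 0.0000], [1.0000, 0.0000, -4.0000], [-1.080605, 5.0000, 2.0000]] (det J = 190.710326).
Solving J·Δ = −F gives Δ = (-0.5824, 0.2940, -0.0831).
Then the next iterate is (x, y, z)₁ = (0.4176, -0.2060, 0.4169).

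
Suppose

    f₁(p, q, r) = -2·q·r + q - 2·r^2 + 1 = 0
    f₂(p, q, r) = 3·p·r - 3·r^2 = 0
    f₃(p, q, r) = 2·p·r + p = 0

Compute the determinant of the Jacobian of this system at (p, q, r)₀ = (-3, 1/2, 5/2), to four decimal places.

J = [[0, -2·r + 1, -2·q - 4·r], [3·r, 0, 3·p - 6·r], [2·r + 1, 0, 2·p]].
At the point, J = [[0.0000, -4.0000, -11.0000], [7.5000, 0.0000, -24.0000], [6.0000, 0.0000, -6.0000]].
det J = 396.0000.

396.0000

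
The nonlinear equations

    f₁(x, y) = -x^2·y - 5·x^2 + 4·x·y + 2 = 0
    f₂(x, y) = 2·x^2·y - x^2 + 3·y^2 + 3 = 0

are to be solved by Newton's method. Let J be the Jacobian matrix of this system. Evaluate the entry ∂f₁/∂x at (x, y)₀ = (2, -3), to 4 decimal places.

∂f₁/∂x = -2·x·y - 10·x + 4·y.
At (2, -3) this is -20.0000.

-20.0000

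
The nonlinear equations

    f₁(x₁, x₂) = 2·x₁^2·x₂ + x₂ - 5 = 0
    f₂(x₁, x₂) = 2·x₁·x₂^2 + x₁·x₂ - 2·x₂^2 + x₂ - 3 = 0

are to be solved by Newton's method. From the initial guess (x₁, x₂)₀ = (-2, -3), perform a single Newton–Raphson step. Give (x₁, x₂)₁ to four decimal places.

At (-2, -3): F = (-32.0000, -54.0000).
Jacobian J = [[4·x₁·x₂, 2·x₁^2 + 1], [2·x₂^2 + x₂, 4·x₁·x₂ + x₁ - 4·x₂ + 1]].
At the point, J = [[24.0000, 9.0000], [15.0000, 35.0000]] (det J = 705.0000).
Solving J·Δ = −F gives Δ = (0.8993, 1.1574).
Then the next iterate is (x₁, x₂)₁ = (-1.1007, -1.8426).

(-1.1007, -1.8426)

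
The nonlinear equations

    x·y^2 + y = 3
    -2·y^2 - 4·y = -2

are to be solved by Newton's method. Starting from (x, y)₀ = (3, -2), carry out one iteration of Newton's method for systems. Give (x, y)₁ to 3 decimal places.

(-0.125, -2.500)

At (3, -2): F = (7.000, 2.000).
Jacobian J = [[y^2, 2·x·y + 1], [0, -4·y - 4]].
At the point, J = [[4.000, -11.000], [0.000, 4.000]] (det J = 16.000).
Solving J·Δ = −F gives Δ = (-3.125, -0.500).
Then the next iterate is (x, y)₁ = (-0.125, -2.500).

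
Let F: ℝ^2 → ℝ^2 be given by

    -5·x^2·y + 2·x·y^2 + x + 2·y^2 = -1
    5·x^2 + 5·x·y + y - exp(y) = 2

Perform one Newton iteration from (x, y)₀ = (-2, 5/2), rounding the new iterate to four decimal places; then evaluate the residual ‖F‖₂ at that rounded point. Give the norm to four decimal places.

At (-2, 5/2): F = (-63.5000, -16.682494).
Jacobian J = [[-10·x·y + 2·y^2 + 1, -5·x^2 + 4·x·y + 4·y], [10·x + 5·y, 5·x - exp(y) + 1]].
At the point, J = [[63.5000, -30.0000], [-7.5000, -21.182494]] (det J = -1570.088367).
Solving J·Δ = −F gives Δ = (0.5379, -0.9780).
Then the next iterate is (x, y)₁ = (-1.4621, 1.5220).
Re-evaluating at (-1.4621, 1.5220): F = (-18.871169, -5.497278), so ‖F‖₂ = 19.6556.

19.6556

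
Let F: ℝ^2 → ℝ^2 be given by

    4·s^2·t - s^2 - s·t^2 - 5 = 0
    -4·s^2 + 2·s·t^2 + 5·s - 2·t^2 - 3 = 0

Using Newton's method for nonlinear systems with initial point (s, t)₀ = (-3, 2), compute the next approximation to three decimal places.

At (-3, 2): F = (70.000, -86.000).
Jacobian J = [[8·s·t - 2·s - t^2, 4·s^2 - 2·s·t], [-8·s + 2·t^2 + 5, 4·s·t - 4·t]].
At the point, J = [[-46.000, 48.000], [37.000, -32.000]] (det J = -304.000).
Solving J·Δ = −F gives Δ = (6.211, 4.493).
Then the next iterate is (s, t)₁ = (3.211, 6.493).

(3.211, 6.493)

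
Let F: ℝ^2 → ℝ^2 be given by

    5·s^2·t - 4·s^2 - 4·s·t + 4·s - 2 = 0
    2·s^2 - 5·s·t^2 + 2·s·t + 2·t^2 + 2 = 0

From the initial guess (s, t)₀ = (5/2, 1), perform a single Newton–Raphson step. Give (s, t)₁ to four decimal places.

(1.3667, 1.0667)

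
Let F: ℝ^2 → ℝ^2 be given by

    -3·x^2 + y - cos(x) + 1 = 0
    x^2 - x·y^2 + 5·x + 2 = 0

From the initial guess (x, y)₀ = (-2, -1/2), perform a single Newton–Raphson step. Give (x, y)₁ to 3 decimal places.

(-0.881, -1.830)

At (-2, -1/2): F = (-11.08385, -3.500).
Jacobian J = [[-6·x + sin(x), 1], [2·x - y^2 + 5, -2·x·y]].
At the point, J = [[11.09070, 1.000], [0.750, -2.000]] (det J = -22.93141).
Solving J·Δ = −F gives Δ = (1.119, -1.330).
Then the next iterate is (x, y)₁ = (-0.881, -1.830).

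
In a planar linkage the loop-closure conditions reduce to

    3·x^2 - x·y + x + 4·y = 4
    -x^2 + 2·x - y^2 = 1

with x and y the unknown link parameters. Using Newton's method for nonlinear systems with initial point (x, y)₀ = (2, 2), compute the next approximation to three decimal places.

At (2, 2): F = (14.000, -5.000).
Jacobian J = [[6·x - y + 1, -x + 4], [-2·x + 2, -2·y]].
At the point, J = [[11.000, 2.000], [-2.000, -4.000]] (det J = -40.000).
Solving J·Δ = −F gives Δ = (-1.150, -0.675).
Then the next iterate is (x, y)₁ = (0.850, 1.325).

(0.850, 1.325)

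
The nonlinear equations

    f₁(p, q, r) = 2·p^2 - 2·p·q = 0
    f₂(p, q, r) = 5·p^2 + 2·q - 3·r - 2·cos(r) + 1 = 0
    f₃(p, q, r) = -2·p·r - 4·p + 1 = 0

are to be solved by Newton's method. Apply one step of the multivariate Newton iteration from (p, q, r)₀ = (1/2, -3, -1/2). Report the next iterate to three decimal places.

(0.349, -0.710, -0.546)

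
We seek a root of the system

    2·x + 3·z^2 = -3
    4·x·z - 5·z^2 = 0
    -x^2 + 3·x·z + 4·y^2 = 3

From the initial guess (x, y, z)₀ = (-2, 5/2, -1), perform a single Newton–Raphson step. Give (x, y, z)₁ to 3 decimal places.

(-0.900, 1.455, -0.300)

At (-2, 5/2, -1): F = (2.000, 3.000, 24.000).
Jacobian J = [[2, 0, 6·z], [4·z, 0, 4·x - 10·z], [-2·x + 3·z, 8·y, 3·x]].
At the point, J = [[2.000, 0.000, -6.000], [-4.000, 0.000, 2.000], [1.000, 20.000, -6.000]] (det J = 400.000).
Solving J·Δ = −F gives Δ = (1.100, -1.045, 0.700).
Then the next iterate is (x, y, z)₁ = (-0.900, 1.455, -0.300).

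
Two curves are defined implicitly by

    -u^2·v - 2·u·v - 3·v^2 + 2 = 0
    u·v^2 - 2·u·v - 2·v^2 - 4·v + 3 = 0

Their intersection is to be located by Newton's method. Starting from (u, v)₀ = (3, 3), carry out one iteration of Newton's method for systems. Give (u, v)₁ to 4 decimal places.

(4.6103, -0.2923)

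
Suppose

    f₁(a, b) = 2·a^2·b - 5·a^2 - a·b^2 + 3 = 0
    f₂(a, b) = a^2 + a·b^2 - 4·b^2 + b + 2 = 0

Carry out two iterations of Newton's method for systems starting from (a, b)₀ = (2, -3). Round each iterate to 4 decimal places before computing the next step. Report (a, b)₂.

At (2, -3): F = (-59.0000, -15.0000).
Jacobian J = [[4·a·b - 10·a - b^2, 2·a^2 - 2·a·b], [2·a + b^2, 2·a·b - 8·b + 1]].
At the point, J = [[-53.0000, 20.0000], [13.0000, 13.0000]] (det J = -949.0000).
Solving J·Δ = −F gives Δ = (-0.4921, 1.6459).
Then the next iterate is (a, b)₁ = (1.5079, -1.3541).
Round to (1.5079, -1.3541) and repeat: F = (-17.291481, -1.649819), J = [[-25.079976, 8.631220], [4.849387, 7.749105]].
Δ = (-0.5070, 0.5302), so (a, b)₂ = (1.0009, -0.8239).

(1.0009, -0.8239)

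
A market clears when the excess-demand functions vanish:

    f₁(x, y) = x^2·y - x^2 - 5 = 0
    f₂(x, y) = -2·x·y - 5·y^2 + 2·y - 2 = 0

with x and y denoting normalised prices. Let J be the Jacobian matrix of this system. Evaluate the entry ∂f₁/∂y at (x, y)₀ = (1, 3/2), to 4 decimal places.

1.0000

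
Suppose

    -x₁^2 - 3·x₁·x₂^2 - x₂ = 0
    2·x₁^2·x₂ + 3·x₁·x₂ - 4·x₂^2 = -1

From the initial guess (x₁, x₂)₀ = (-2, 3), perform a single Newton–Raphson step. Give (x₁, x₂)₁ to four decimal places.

At (-2, 3): F = (47.0000, -29.0000).
Jacobian J = [[-2·x₁ - 3·x₂^2, -6·x₁·x₂ - 1], [4·x₁·x₂ + 3·x₂, 2·x₁^2 + 3·x₁ - 8·x₂]].
At the point, J = [[-23.0000, 35.0000], [-15.0000, -22.0000]] (det J = 1031.0000).
Solving J·Δ = −F gives Δ = (0.0184, -1.3307).
Then the next iterate is (x₁, x₂)₁ = (-1.9816, 1.6693).

(-1.9816, 1.6693)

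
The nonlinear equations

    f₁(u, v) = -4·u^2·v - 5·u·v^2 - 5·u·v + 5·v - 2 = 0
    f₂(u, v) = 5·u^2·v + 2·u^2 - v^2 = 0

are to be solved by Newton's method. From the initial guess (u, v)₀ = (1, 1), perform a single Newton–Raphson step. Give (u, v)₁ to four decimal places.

At (1, 1): F = (-11.0000, 6.0000).
Jacobian J = [[-8·u·v - 5·v^2 - 5·v, -4·u^2 - 10·u·v - 5·u + 5], [10·u·v + 4·u, 5·u^2 - 2·v]].
At the point, J = [[-18.0000, -14.0000], [14.0000, 3.0000]] (det J = 142.0000).
Solving J·Δ = −F gives Δ = (-0.3592, -0.3239).
Then the next iterate is (u, v)₁ = (0.6408, 0.6761).

(0.6408, 0.6761)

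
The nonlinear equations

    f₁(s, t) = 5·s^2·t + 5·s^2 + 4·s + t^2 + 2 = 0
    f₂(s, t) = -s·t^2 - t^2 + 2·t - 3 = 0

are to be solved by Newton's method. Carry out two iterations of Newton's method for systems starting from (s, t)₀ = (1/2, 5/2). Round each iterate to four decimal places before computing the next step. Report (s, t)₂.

At (1/2, 5/2): F = (14.6250, -7.3750).
Jacobian J = [[10·s·t + 10·s + 4, 5·s^2 + 2·t], [-t^2, -2·s·t - 2·t + 2]].
At the point, J = [[21.5000, 6.2500], [-6.2500, -5.5000]] (det J = -79.1875).
Solving J·Δ = −F gives Δ = (-0.4337, -0.8481).
Then the next iterate is (s, t)₁ = (0.0663, 1.6519).
Round to (0.0663, 1.6519) and repeat: F = (5.052258, -2.605891), J = [[5.758210, 3.325778], [-2.728774, -1.522842]].
Δ = (-3.1745, 3.9771), so (s, t)₂ = (-3.1082, 5.6290).

(-3.1082, 5.6290)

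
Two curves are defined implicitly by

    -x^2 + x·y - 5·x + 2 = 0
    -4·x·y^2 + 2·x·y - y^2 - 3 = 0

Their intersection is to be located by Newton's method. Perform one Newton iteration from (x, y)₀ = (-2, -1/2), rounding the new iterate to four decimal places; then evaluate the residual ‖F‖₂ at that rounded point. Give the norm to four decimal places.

128.8551

At (-2, -1/2): F = (9.0000, 0.7500).
Jacobian J = [[-2·x + y - 5, x], [-4·y^2 + 2·y, -8·x·y + 2·x - 2·y]].
At the point, J = [[-1.5000, -2.0000], [-2.0000, -11.0000]] (det J = 12.5000).
Solving J·Δ = −F gives Δ = (7.8000, -1.3500).
Then the next iterate is (x, y)₁ = (5.8000, -1.8500).
Re-evaluating at (5.8000, -1.8500): F = (-71.3700, -107.2845), so ‖F‖₂ = 128.8551.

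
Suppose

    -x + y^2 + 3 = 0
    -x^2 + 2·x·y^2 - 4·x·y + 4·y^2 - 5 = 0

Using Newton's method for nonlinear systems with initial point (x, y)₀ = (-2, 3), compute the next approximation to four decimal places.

At (-2, 3): F = (14.0000, 15.0000).
Jacobian J = [[-1, 2·y], [-2·x + 2·y^2 - 4·y, 4·x·y - 4·x + 8·y]].
At the point, J = [[-1.0000, 6.0000], [10.0000, 8.0000]] (det J = -68.0000).
Solving J·Δ = −F gives Δ = (0.3235, -2.2794).
Then the next iterate is (x, y)₁ = (-1.6765, 0.7206).

(-1.6765, 0.7206)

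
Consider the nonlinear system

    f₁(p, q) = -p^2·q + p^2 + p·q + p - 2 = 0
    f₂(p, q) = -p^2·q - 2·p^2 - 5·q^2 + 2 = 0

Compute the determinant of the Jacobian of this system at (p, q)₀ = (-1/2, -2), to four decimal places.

J = [[-2·p·q + 2·p + q + 1, -p^2 + p], [-2·p·q - 4·p, -p^2 - 10·q]].
At the point, J = [[-4.0000, -0.7500], [0.0000, 19.7500]].
det J = -79.0000.

-79.0000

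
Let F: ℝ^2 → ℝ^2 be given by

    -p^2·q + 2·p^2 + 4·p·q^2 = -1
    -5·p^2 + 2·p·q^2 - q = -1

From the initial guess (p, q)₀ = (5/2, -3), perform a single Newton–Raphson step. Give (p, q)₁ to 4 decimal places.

(1.3900, -2.1768)

At (5/2, -3): F = (122.2500, 17.7500).
Jacobian J = [[-2·p·q + 4·p + 4·q^2, -p^2 + 8·p·q], [-10·p + 2·q^2, 4·p·q - 1]].
At the point, J = [[61.0000, -66.2500], [-7.0000, -31.0000]] (det J = -2354.7500).
Solving J·Δ = −F gives Δ = (-1.1100, 0.8232).
Then the next iterate is (p, q)₁ = (1.3900, -2.1768).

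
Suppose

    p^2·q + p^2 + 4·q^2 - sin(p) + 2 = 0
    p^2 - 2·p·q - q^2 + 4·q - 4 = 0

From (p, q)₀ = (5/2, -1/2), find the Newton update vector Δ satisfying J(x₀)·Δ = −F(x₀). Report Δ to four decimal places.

(-0.4167, -1.8449)

At (5/2, -1/2): F = (5.526528, 2.5000).
Jacobian J = [[2·p·q + 2·p - cos(p), p^2 + 8·q], [2·p - 2·q, -2·p - 2·q + 4]].
At the point, J = [[3.301144, 2.2500], [6.0000, 0.0000]] (det J = -13.5000).
Solving J·Δ = −F gives Δ = (-0.4167, -1.8449).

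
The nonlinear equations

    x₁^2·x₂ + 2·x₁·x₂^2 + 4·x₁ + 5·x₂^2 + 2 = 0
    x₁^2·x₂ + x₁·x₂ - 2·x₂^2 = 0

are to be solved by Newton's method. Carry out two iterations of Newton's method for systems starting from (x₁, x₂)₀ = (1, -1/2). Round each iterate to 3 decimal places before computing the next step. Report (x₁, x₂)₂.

(-1.868, -1.159)

At (1, -1/2): F = (7.250, -1.500).
Jacobian J = [[2·x₁·x₂ + 2·x₂^2 + 4, x₁^2 + 4·x₁·x₂ + 10·x₂], [2·x₁·x₂ + x₂, x₁^2 + x₁ - 4·x₂]].
At the point, J = [[3.500, -6.000], [-1.500, 4.000]] (det J = 5.000).
Solving J·Δ = −F gives Δ = (-4.000, -1.125).
Then the next iterate is (x₁, x₂)₁ = (-3.000, -1.625).
Round to (-3.000, -1.625) and repeat: F = (-27.26562, -15.03125), J = [[19.03125, 12.250], [8.125, 12.500]].
Δ = (1.132, 0.466), so (x₁, x₂)₂ = (-1.868, -1.159).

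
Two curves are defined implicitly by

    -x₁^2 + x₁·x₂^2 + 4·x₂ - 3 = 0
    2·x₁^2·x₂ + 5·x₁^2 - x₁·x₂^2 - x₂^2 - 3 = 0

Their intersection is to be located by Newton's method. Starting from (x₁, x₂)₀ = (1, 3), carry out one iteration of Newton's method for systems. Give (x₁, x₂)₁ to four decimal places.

(0.6500, 1.5450)

At (1, 3): F = (17.0000, -10.0000).
Jacobian J = [[-2·x₁ + x₂^2, 2·x₁·x₂ + 4], [4·x₁·x₂ + 10·x₁ - x₂^2, 2·x₁^2 - 2·x₁·x₂ - 2·x₂]].
At the point, J = [[7.0000, 10.0000], [13.0000, -10.0000]] (det J = -200.0000).
Solving J·Δ = −F gives Δ = (-0.3500, -1.4550).
Then the next iterate is (x₁, x₂)₁ = (0.6500, 1.5450).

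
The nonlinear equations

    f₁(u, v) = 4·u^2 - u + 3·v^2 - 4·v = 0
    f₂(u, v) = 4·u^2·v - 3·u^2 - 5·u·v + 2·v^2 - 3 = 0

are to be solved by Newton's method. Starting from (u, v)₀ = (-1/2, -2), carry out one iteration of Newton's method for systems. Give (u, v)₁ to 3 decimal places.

At (-1/2, -2): F = (21.500, -2.750).
Jacobian J = [[8·u - 1, 6·v - 4], [8·u·v - 6·u - 5·v, 4·u^2 - 5·u + 4·v]].
At the point, J = [[-5.000, -16.000], [21.000, -4.500]] (det J = 358.500).
Solving J·Δ = −F gives Δ = (0.393, 1.221).
Then the next iterate is (u, v)₁ = (-0.107, -0.779).

(-0.107, -0.779)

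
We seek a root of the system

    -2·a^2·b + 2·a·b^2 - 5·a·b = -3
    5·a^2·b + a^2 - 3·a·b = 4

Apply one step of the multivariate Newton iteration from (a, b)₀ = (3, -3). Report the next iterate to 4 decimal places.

(2.4459, -1.2932)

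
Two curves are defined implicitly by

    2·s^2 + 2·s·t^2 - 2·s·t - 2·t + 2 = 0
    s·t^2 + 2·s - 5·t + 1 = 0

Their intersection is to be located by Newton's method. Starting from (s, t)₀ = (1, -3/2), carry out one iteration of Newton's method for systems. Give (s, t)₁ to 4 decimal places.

At (1, -3/2): F = (14.5000, 12.7500).
Jacobian J = [[4·s + 2·t^2 - 2·t, 4·s·t - 2·s - 2], [t^2 + 2, 2·s·t - 5]].
At the point, J = [[11.5000, -10.0000], [4.2500, -8.0000]] (det J = -49.5000).
Solving J·Δ = −F gives Δ = (0.2323, 1.7172).
Then the next iterate is (s, t)₁ = (1.2323, 0.2172).

(1.2323, 0.2172)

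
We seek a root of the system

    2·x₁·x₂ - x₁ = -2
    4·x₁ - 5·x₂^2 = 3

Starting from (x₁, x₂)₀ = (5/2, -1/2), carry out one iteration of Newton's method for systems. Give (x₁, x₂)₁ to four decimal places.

(1.0417, -0.4833)

At (5/2, -1/2): F = (-3.0000, 5.7500).
Jacobian J = [[2·x₂ - 1, 2·x₁], [4, -10·x₂]].
At the point, J = [[-2.0000, 5.0000], [4.0000, 5.0000]] (det J = -30.0000).
Solving J·Δ = −F gives Δ = (-1.4583, 0.0167).
Then the next iterate is (x₁, x₂)₁ = (1.0417, -0.4833).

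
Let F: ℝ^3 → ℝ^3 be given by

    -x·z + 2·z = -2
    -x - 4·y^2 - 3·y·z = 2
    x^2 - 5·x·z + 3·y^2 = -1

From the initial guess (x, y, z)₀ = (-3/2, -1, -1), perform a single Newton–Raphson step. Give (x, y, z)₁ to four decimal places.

At (-3/2, -1, -1): F = (-1.5000, -7.5000, -1.2500).
Jacobian J = [[-z, 0, -x + 2], [-1, -8·y - 3·z, -3·y], [2·x - 5·z, 6·y, -5·x]].
At the point, J = [[1.0000, 0.0000, 3.5000], [-1.0000, 11.0000, 3.0000], [2.0000, -6.0000, 7.5000]] (det J = 44.5000).
Solving J·Δ = −F gives Δ = (-1.2331, 0.3567, 0.7809).
Then the next iterate is (x, y, z)₁ = (-2.7331, -0.6433, -0.2191).

(-2.7331, -0.6433, -0.2191)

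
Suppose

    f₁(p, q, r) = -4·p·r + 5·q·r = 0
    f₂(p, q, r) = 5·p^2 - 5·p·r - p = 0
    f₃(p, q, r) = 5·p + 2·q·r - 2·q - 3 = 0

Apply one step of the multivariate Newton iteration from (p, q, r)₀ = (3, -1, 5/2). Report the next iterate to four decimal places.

(0.9538, -1.8902, 0.5491)

At (3, -1, 5/2): F = (-42.5000, 4.5000, 9.0000).
Jacobian J = [[-4·r, 5·r, -4·p + 5·q], [10·p - 5·r - 1, 0, -5·p], [5, 2·r - 2, 2·q]].
At the point, J = [[-10.0000, 12.5000, -17.0000], [16.5000, 0.0000, -15.0000], [5.0000, 3.0000, -2.0000]] (det J = -1816.5000).
Solving J·Δ = −F gives Δ = (-2.0462, -0.8902, -1.9509).
Then the next iterate is (p, q, r)₁ = (0.9538, -1.8902, 0.5491).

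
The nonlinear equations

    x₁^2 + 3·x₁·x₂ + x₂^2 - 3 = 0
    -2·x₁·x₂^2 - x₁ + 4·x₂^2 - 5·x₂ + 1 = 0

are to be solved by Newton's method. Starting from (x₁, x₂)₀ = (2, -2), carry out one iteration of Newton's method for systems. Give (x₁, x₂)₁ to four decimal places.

At (2, -2): F = (-7.0000, 9.0000).
Jacobian J = [[2·x₁ + 3·x₂, 3·x₁ + 2·x₂], [-2·x₂^2 - 1, -4·x₁·x₂ + 8·x₂ - 5]].
At the point, J = [[-2.0000, 2.0000], [-9.0000, -5.0000]] (det J = 28.0000).
Solving J·Δ = −F gives Δ = (-0.6071, 2.8929).
Then the next iterate is (x₁, x₂)₁ = (1.3929, 0.8929).

(1.3929, 0.8929)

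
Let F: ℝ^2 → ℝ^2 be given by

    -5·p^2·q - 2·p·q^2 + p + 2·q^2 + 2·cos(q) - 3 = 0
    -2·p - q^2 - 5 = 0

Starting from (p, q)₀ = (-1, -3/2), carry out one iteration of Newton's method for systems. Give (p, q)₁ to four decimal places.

(-1.4777, -0.0685)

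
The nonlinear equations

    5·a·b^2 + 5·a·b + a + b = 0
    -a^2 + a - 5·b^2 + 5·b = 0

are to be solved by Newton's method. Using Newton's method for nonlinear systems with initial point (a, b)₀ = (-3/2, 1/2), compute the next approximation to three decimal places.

At (-3/2, 1/2): F = (-6.625, -2.500).
Jacobian J = [[5·b^2 + 5·b + 1, 10·a·b + 5·a + 1], [-2·a + 1, -10·b + 5]].
At the point, J = [[4.750, -14.000], [4.000, 0.000]] (det J = 56.000).
Solving J·Δ = −F gives Δ = (0.625, -0.261).
Then the next iterate is (a, b)₁ = (-0.875, 0.239).

(-0.875, 0.239)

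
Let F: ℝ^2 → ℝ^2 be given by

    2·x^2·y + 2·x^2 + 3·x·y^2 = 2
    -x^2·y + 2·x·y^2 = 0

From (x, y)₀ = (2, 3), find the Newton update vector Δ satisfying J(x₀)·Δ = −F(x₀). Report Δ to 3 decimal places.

At (2, 3): F = (84.000, 24.000).
Jacobian J = [[4·x·y + 4·x + 3·y^2, 2·x^2 + 6·x·y], [-2·x·y + 2·y^2, -x^2 + 4·x·y]].
At the point, J = [[59.000, 44.000], [6.000, 20.000]] (det J = 916.000).
Solving J·Δ = −F gives Δ = (-0.681, -0.996).

(-0.681, -0.996)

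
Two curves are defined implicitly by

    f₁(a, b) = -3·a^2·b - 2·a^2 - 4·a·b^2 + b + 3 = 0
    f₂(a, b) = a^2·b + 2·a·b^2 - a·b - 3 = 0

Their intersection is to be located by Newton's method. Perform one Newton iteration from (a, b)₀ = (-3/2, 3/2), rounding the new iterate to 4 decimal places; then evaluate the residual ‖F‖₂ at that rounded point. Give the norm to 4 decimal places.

3.9138

At (-3/2, 3/2): F = (3.3750, -4.1250).
Jacobian J = [[-6·a·b - 4·a - 4·b^2, -3·a^2 - 8·a·b + 1], [2·a·b + 2·b^2 - b, a^2 + 4·a·b - a]].
At the point, J = [[10.5000, 12.2500], [-1.5000, -5.2500]] (det J = -36.7500).
Solving J·Δ = −F gives Δ = (0.8929, -1.0408).
Then the next iterate is (a, b)₁ = (-0.6071, 0.4592).
Re-evaluating at (-0.6071, 0.4592): F = (2.726380, -2.808004), so ‖F‖₂ = 3.9138.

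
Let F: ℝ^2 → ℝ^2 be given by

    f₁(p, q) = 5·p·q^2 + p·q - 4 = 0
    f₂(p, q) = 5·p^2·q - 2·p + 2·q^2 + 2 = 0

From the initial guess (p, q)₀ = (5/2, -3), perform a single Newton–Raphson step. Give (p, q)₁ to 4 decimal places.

At (5/2, -3): F = (101.0000, -78.7500).
Jacobian J = [[5·q^2 + q, 10·p·q + p], [10·p·q - 2, 5·p^2 + 4·q]].
At the point, J = [[42.0000, -72.5000], [-77.0000, 19.2500]] (det J = -4774.0000).
Solving J·Δ = −F gives Δ = (-0.7887, 0.9362).
Then the next iterate is (p, q)₁ = (1.7113, -2.0638).

(1.7113, -2.0638)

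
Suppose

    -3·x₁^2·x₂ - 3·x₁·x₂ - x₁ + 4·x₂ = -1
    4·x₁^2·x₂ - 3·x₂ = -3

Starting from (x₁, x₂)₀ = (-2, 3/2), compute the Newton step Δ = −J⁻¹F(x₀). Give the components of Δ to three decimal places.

At (-2, 3/2): F = (0.000, 22.500).
Jacobian J = [[-6·x₁·x₂ - 3·x₂ - 1, -3·x₁^2 - 3·x₁ + 4], [8·x₁·x₂, 4·x₁^2 - 3]].
At the point, J = [[12.500, -2.000], [-24.000, 13.000]] (det J = 114.500).
Solving J·Δ = −F gives Δ = (-0.393, -2.456).

(-0.393, -2.456)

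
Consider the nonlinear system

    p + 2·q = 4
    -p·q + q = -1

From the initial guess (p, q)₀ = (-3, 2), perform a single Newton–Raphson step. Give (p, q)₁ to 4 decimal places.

(0.7500, 1.6250)

At (-3, 2): F = (-3.0000, 9.0000).
Jacobian J = [[1, 2], [-q, -p + 1]].
At the point, J = [[1.0000, 2.0000], [-2.0000, 4.0000]] (det J = 8.0000).
Solving J·Δ = −F gives Δ = (3.7500, -0.3750).
Then the next iterate is (p, q)₁ = (0.7500, 1.6250).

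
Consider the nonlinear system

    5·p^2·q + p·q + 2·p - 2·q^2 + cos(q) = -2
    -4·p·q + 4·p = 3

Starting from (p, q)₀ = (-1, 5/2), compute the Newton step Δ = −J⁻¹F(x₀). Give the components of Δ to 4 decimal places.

(0.0542, -0.6687)

At (-1, 5/2): F = (-3.301144, 3.0000).
Jacobian J = [[10·p·q + q + 2, 5·p^2 + p - 4·q - sin(q)], [-4·q + 4, -4·p]].
At the point, J = [[-20.5000, -6.598472], [-6.0000, 4.0000]] (det J = -121.590833).
Solving J·Δ = −F gives Δ = (0.0542, -0.6687).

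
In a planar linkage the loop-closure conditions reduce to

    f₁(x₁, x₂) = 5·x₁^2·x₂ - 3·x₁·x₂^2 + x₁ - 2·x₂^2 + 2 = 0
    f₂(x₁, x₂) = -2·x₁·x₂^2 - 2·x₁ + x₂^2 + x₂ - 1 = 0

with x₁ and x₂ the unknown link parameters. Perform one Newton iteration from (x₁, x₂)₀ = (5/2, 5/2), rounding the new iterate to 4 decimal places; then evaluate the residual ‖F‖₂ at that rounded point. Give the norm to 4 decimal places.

At (5/2, 5/2): F = (23.2500, -28.5000).
Jacobian J = [[10·x₁·x₂ - 3·x₂^2 + 1, 5·x₁^2 - 6·x₁·x₂ - 4·x₂], [-2·x₂^2 - 2, -4·x₁·x₂ + 2·x₂ + 1]].
At the point, J = [[44.7500, -16.2500], [-14.5000, -19.0000]] (det J = -1085.8750).
Solving J·Δ = −F gives Δ = (-0.8333, -0.8640).
Then the next iterate is (x₁, x₂)₁ = (1.6667, 1.6360).
Re-evaluating at (1.6667, 1.6360): F = (7.654091, -8.942736), so ‖F‖₂ = 11.7711.

11.7711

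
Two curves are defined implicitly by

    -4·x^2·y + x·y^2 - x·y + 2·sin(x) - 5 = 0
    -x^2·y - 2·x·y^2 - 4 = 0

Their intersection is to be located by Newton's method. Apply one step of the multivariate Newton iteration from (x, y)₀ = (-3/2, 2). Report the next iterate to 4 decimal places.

(-0.5096, 1.8442)

At (-3/2, 2): F = (-27.994990, 3.5000).
Jacobian J = [[-8·x·y + y^2 - y + 2·cos(x), -4·x^2 + 2·x·y - x], [-2·x·y - 2·y^2, -x^2 - 4·x·y]].
At the point, J = [[26.141474, -13.5000], [-2.0000, 9.7500]] (det J = 227.879375).
Solving J·Δ = −F gives Δ = (0.9904, -0.1558).
Then the next iterate is (x, y)₁ = (-0.5096, 1.8442).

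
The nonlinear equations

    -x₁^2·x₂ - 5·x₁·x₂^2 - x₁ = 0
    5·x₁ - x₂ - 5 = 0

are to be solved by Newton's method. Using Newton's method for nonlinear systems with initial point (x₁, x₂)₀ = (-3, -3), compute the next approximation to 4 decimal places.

At (-3, -3): F = (165.0000, -17.0000).
Jacobian J = [[-2·x₁·x₂ - 5·x₂^2 - 1, -x₁^2 - 10·x₁·x₂], [5, -1]].
At the point, J = [[-64.0000, -99.0000], [5.0000, -1.0000]] (det J = 559.0000).
Solving J·Δ = −F gives Δ = (3.3059, -0.4705).
Then the next iterate is (x₁, x₂)₁ = (0.3059, -3.4705).

(0.3059, -3.4705)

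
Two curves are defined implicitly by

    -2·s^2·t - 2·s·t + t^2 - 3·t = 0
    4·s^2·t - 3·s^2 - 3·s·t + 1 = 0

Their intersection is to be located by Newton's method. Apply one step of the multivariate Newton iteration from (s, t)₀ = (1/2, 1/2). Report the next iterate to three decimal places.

At (1/2, 1/2): F = (-2.000, 0.000).
Jacobian J = [[-4·s·t - 2·t, -2·s^2 - 2·s + 2·t - 3], [8·s·t - 6·s - 3·t, 4·s^2 - 3·s]].
At the point, J = [[-2.000, -3.500], [-2.500, -0.500]] (det J = -7.750).
Solving J·Δ = −F gives Δ = (0.129, -0.645).
Then the next iterate is (s, t)₁ = (0.629, -0.145).

(0.629, -0.145)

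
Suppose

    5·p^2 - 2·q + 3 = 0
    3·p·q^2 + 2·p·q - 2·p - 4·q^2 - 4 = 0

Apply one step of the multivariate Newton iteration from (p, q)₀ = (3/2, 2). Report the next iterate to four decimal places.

At (3/2, 2): F = (10.2500, 1.0000).
Jacobian J = [[10·p, -2], [3·q^2 + 2·q - 2, 6·p·q + 2·p - 8·q]].
At the point, J = [[15.0000, -2.0000], [14.0000, 5.0000]] (det J = 103.0000).
Solving J·Δ = −F gives Δ = (-0.5170, 1.2476).
Then the next iterate is (p, q)₁ = (0.9830, 3.2476).

(0.9830, 3.2476)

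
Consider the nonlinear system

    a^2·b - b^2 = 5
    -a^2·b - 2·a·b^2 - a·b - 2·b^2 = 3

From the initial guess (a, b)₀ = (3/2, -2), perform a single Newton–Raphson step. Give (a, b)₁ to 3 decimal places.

(0.244, -1.046)

At (3/2, -2): F = (-13.500, -15.500).
Jacobian J = [[2·a·b, a^2 - 2·b], [-2·a·b - 2·b^2 - b, -a^2 - 4·a·b - a - 4·b]].
At the point, J = [[-6.000, 6.250], [0.000, 16.250]] (det J = -97.500).
Solving J·Δ = −F gives Δ = (-1.256, 0.954).
Then the next iterate is (a, b)₁ = (0.244, -1.046).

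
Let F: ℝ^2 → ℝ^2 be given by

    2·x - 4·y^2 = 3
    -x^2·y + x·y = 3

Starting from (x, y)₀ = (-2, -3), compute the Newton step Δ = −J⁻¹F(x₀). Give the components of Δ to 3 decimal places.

(0.293, 1.767)

At (-2, -3): F = (-43.000, 15.000).
Jacobian J = [[2, -8·y], [-2·x·y + y, -x^2 + x]].
At the point, J = [[2.000, 24.000], [-15.000, -6.000]] (det J = 348.000).
Solving J·Δ = −F gives Δ = (0.293, 1.767).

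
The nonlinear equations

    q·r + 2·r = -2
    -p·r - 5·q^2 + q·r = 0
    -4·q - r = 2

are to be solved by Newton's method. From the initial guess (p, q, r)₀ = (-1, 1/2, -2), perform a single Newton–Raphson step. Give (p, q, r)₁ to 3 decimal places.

At (-1, 1/2, -2): F = (-3.000, -4.250, -2.000).
Jacobian J = [[0, r, q + 2], [-r, -10·q + r, -p + q], [0, -4, -1]].
At the point, J = [[0.000, -2.000, 2.500], [2.000, -7.000, 1.500], [0.000, -4.000, -1.000]] (det J = -24.000).
Solving J·Δ = −F gives Δ = (-0.708, -0.667, 0.667).
Then the next iterate is (p, q, r)₁ = (-1.708, -0.167, -1.333).

(-1.708, -0.167, -1.333)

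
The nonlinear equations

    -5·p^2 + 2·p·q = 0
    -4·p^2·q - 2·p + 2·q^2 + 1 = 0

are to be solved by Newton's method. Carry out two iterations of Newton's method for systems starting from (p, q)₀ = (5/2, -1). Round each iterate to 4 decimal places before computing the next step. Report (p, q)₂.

(0.5143, -0.8787)

At (5/2, -1): F = (-36.2500, 23.0000).
Jacobian J = [[-10·p + 2·q, 2·p], [-8·p·q - 2, -4·p^2 + 4·q]].
At the point, J = [[-27.0000, 5.0000], [18.0000, -29.0000]] (det J = 693.0000).
Solving J·Δ = −F gives Δ = (-1.3510, -0.0455).
Then the next iterate is (p, q)₁ = (1.1490, -1.0455).
Round to (1.1490, -1.0455) and repeat: F = (-9.003564, 6.409221), J = [[-13.5810, 2.2980], [7.610236, -9.462804]].
Δ = (-0.6347, 0.1668), so (p, q)₂ = (0.5143, -0.8787).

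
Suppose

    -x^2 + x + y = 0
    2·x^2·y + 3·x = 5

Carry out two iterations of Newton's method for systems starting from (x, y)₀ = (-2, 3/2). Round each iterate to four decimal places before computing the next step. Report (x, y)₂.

(-1.2487, 2.8081)

At (-2, 3/2): F = (-4.5000, 1.0000).
Jacobian J = [[-2·x + 1, 1], [4·x·y + 3, 2·x^2]].
At the point, J = [[5.0000, 1.0000], [-9.0000, 8.0000]] (det J = 49.0000).
Solving J·Δ = −F gives Δ = (0.7551, 0.7245).
Then the next iterate is (x, y)₁ = (-1.2449, 2.2245).
Round to (-1.2449, 2.2245) and repeat: F = (-0.570176, -1.839747), J = [[3.4898, 1.0000], [-8.077120, 3.099552]].
Δ = (-0.0038, 0.5836), so (x, y)₂ = (-1.2487, 2.8081).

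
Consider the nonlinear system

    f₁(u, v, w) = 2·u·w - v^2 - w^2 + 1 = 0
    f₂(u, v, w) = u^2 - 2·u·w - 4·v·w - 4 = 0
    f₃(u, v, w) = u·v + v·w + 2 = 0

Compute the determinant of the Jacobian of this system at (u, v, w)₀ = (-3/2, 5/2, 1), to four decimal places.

J = [[2·w, -2·v, 2·u - 2·w], [2·u - 2·w, -4·w, -2·u - 4·v], [v, u + w, v]].
At the point, J = [[2.0000, -5.0000, -5.0000], [-5.0000, -4.0000, -7.0000], [2.5000, -0.5000, 2.5000]].
det J = -64.5000.

-64.5000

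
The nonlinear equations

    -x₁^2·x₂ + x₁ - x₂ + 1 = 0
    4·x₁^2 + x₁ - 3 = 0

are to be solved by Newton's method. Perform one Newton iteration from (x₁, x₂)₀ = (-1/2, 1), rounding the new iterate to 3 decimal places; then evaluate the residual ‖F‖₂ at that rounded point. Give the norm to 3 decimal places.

At (-1/2, 1): F = (-0.750, -2.500).
Jacobian J = [[-2·x₁·x₂ + 1, -x₁^2 - 1], [8·x₁ + 1, 0]].
At the point, J = [[2.000, -1.250], [-3.000, 0.000]] (det J = -3.750).
Solving J·Δ = −F gives Δ = (-0.833, -1.933).
Then the next iterate is (x₁, x₂)₁ = (-1.333, -0.933).
Re-evaluating at (-1.333, -0.933): F = (2.25784, 2.77456), so ‖F‖₂ = 3.577.

3.577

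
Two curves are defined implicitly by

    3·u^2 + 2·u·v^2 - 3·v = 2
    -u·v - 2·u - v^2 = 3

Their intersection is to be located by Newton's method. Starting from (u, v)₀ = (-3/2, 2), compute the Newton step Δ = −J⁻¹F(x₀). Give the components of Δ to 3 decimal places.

(0.315, -0.904)

At (-3/2, 2): F = (-13.250, -1.000).
Jacobian J = [[6·u + 2·v^2, 4·u·v - 3], [-v - 2, -u - 2·v]].
At the point, J = [[-1.000, -15.000], [-4.000, -2.500]] (det J = -57.500).
Solving J·Δ = −F gives Δ = (0.315, -0.904).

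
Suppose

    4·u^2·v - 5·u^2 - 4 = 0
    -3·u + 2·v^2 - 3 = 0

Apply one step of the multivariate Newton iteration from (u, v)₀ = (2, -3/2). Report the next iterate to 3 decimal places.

(0.846, -1.673)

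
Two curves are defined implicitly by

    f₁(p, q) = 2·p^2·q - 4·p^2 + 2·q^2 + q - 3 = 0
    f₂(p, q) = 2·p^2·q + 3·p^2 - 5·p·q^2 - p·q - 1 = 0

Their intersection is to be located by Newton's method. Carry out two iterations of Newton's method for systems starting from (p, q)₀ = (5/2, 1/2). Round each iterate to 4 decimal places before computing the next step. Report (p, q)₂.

(3.3586, 2.9785)

At (5/2, 1/2): F = (-20.7500, 19.6250).
Jacobian J = [[4·p·q - 8·p, 2·p^2 + 4·q + 1], [4·p·q + 6·p - 5·q^2 - q, 2·p^2 - 10·p·q - p]].
At the point, J = [[-15.0000, 15.5000], [18.2500, -2.5000]] (det J = -245.3750).
Solving J·Δ = −F gives Δ = (-1.0283, 0.3436).
Then the next iterate is (p, q)₁ = (1.4717, 0.8436).
Round to (1.4717, 0.8436) and repeat: F = (-5.742374, 2.673727), J = [[-6.807496, 8.706202], [9.394400, -9.555159]].
Δ = (1.8869, 2.1349), so (p, q)₂ = (3.3586, 2.9785).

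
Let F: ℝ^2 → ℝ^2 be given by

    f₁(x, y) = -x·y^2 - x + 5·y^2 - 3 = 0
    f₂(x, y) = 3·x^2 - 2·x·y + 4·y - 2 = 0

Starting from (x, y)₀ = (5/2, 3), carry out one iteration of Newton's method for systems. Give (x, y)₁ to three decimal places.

(0.714, 0.676)

At (5/2, 3): F = (17.000, 13.750).
Jacobian J = [[-y^2 - 1, -2·x·y + 10·y], [6·x - 2·y, -2·x + 4]].
At the point, J = [[-10.000, 15.000], [9.000, -1.000]] (det J = -125.000).
Solving J·Δ = −F gives Δ = (-1.786, -2.324).
Then the next iterate is (x, y)₁ = (0.714, 0.676).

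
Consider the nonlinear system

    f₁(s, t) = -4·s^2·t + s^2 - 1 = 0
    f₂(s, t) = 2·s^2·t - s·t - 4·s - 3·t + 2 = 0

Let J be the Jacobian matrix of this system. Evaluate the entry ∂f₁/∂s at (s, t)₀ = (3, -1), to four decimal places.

∂f₁/∂s = -8·s·t + 2·s.
At (3, -1) this is 30.0000.

30.0000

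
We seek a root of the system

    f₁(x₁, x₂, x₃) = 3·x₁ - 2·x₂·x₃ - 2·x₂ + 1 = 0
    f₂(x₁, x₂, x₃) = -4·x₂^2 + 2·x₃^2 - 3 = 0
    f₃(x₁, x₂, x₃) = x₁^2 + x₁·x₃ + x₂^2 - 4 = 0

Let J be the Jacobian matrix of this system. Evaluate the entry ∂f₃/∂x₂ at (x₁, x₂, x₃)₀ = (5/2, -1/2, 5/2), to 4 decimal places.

∂f₃/∂x₂ = 2·x₂.
At (5/2, -1/2, 5/2) this is -1.0000.

-1.0000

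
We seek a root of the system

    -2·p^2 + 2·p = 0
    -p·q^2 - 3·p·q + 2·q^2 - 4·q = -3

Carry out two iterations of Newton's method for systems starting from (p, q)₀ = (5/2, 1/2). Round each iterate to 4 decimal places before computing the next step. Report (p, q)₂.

(1.1489, 0.4183)

At (5/2, 1/2): F = (-7.5000, -2.8750).
Jacobian J = [[-4·p + 2, 0], [-q^2 - 3·q, -2·p·q - 3·p + 4·q - 4]].
At the point, J = [[-8.0000, 0.0000], [-1.7500, -12.0000]] (det J = 96.0000).
Solving J·Δ = −F gives Δ = (-0.9375, -0.1029).
Then the next iterate is (p, q)₁ = (1.5625, 0.3971).
Round to (1.5625, 0.3971) and repeat: F = (-1.757812, -0.380818), J = [[-4.2500, 0.0000], [-1.348988, -8.340037]].
Δ = (-0.4136, 0.0212), so (p, q)₂ = (1.1489, 0.4183).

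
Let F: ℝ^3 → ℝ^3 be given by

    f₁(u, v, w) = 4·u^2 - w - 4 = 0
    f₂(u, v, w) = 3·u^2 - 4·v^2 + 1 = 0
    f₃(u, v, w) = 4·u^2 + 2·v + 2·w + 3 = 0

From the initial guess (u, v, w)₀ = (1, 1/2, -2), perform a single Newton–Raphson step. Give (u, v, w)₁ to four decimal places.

At (1, 1/2, -2): F = (2.0000, 3.0000, 4.0000).
Jacobian J = [[8·u, 0, -1], [6·u, -8·v, 0], [8·u, 2, 2]].
At the point, J = [[8.0000, 0.0000, -1.0000], [6.0000, -4.0000, 0.0000], [8.0000, 2.0000, 2.0000]] (det J = -108.0000).
Solving J·Δ = −F gives Δ = (-0.3519, 0.2222, -0.8148).
Then the next iterate is (u, v, w)₁ = (0.6481, 0.7222, -2.8148).

(0.6481, 0.7222, -2.8148)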